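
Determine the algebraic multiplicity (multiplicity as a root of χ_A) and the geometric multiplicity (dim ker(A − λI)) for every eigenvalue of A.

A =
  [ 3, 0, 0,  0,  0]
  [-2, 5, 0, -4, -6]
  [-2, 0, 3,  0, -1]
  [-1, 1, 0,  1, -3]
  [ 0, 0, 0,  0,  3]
λ = 3: alg = 5, geom = 3

Step 1 — factor the characteristic polynomial to read off the algebraic multiplicities:
  χ_A(x) = (x - 3)^5

Step 2 — compute geometric multiplicities via the rank-nullity identity g(λ) = n − rank(A − λI):
  rank(A − (3)·I) = 2, so dim ker(A − (3)·I) = n − 2 = 3

Summary:
  λ = 3: algebraic multiplicity = 5, geometric multiplicity = 3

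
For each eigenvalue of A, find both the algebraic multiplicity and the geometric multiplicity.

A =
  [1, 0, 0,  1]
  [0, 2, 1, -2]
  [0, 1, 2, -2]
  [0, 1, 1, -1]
λ = 1: alg = 4, geom = 2

Step 1 — factor the characteristic polynomial to read off the algebraic multiplicities:
  χ_A(x) = (x - 1)^4

Step 2 — compute geometric multiplicities via the rank-nullity identity g(λ) = n − rank(A − λI):
  rank(A − (1)·I) = 2, so dim ker(A − (1)·I) = n − 2 = 2

Summary:
  λ = 1: algebraic multiplicity = 4, geometric multiplicity = 2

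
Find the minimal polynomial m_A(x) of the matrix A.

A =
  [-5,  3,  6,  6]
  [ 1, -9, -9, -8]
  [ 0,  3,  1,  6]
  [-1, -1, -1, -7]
x^3 + 15*x^2 + 75*x + 125

The characteristic polynomial is χ_A(x) = (x + 5)^4, so the eigenvalues are known. The minimal polynomial is
  m_A(x) = Π_λ (x − λ)^{k_λ}
where k_λ is the size of the *largest* Jordan block for λ (equivalently, the smallest k with (A − λI)^k v = 0 for every generalised eigenvector v of λ).

  λ = -5: largest Jordan block has size 3, contributing (x + 5)^3

So m_A(x) = (x + 5)^3 = x^3 + 15*x^2 + 75*x + 125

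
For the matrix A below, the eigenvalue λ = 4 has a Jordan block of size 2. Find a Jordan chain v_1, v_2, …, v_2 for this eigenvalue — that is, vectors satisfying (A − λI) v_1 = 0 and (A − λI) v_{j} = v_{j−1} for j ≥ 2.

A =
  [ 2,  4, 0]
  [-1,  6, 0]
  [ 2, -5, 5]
A Jordan chain for λ = 4 of length 2:
v_1 = (-2, -1, -1)ᵀ
v_2 = (7, 3, 0)ᵀ

Let N = A − (4)·I. We want v_2 with N^2 v_2 = 0 but N^1 v_2 ≠ 0; then v_{j-1} := N · v_j for j = 2, …, 2.

Pick v_2 = (7, 3, 0)ᵀ.
Then v_1 = N · v_2 = (-2, -1, -1)ᵀ.

Sanity check: (A − (4)·I) v_1 = (0, 0, 0)ᵀ = 0. ✓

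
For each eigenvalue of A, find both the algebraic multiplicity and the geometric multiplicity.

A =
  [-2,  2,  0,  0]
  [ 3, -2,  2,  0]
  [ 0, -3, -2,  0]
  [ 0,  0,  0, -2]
λ = -2: alg = 4, geom = 2

Step 1 — factor the characteristic polynomial to read off the algebraic multiplicities:
  χ_A(x) = (x + 2)^4

Step 2 — compute geometric multiplicities via the rank-nullity identity g(λ) = n − rank(A − λI):
  rank(A − (-2)·I) = 2, so dim ker(A − (-2)·I) = n − 2 = 2

Summary:
  λ = -2: algebraic multiplicity = 4, geometric multiplicity = 2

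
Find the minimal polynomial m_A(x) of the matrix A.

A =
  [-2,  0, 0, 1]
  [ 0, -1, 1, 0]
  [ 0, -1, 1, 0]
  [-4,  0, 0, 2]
x^2

The characteristic polynomial is χ_A(x) = x^4, so the eigenvalues are known. The minimal polynomial is
  m_A(x) = Π_λ (x − λ)^{k_λ}
where k_λ is the size of the *largest* Jordan block for λ (equivalently, the smallest k with (A − λI)^k v = 0 for every generalised eigenvector v of λ).

  λ = 0: largest Jordan block has size 2, contributing (x − 0)^2

So m_A(x) = x^2 = x^2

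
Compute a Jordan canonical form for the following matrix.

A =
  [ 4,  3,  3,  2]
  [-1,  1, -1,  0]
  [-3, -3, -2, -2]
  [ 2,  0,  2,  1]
J_3(1) ⊕ J_1(1)

The characteristic polynomial is
  det(x·I − A) = x^4 - 4*x^3 + 6*x^2 - 4*x + 1 = (x - 1)^4

Eigenvalues and multiplicities (the geometric multiplicity of λ is n − rank(A − λI), which equals the number of Jordan blocks for λ):
  λ = 1: algebraic multiplicity = 4, geometric multiplicity = 2

Determining the block sizes for each eigenvalue:
  λ = 1: with am = 4 and gm = 2, the partition is not yet determined (e.g. several partitions of 4 into 2 parts exist). Let N = A − (1)·I. Computing rank(N^1) = 2, rank(N^2) = 1, rank(N^3) = 0; the number of blocks of size ≥ j is rank(N^{j−1}) − rank(N^j), giving [2, 1, 1]. So we have 1 block(s) of size 3, 1 block(s) of size 1 → block sizes [3, 1]

Assembling the blocks gives a Jordan form
J =
  [1, 1, 0, 0]
  [0, 1, 1, 0]
  [0, 0, 1, 0]
  [0, 0, 0, 1]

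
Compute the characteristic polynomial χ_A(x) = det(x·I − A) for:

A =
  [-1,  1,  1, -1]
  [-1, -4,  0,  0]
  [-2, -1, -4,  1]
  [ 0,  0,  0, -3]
x^4 + 12*x^3 + 54*x^2 + 108*x + 81

Expanding det(x·I − A) (e.g. by cofactor expansion or by noting that A is similar to its Jordan form J, which has the same characteristic polynomial as A) gives
  χ_A(x) = x^4 + 12*x^3 + 54*x^2 + 108*x + 81
which factors as (x + 3)^4. The eigenvalues (with algebraic multiplicities) are λ = -3 with multiplicity 4.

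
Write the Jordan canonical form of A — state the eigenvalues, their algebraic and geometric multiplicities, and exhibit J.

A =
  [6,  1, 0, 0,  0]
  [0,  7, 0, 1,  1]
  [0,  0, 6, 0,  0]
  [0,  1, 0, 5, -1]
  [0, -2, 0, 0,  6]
J_3(6) ⊕ J_1(6) ⊕ J_1(6)

The characteristic polynomial is
  det(x·I − A) = x^5 - 30*x^4 + 360*x^3 - 2160*x^2 + 6480*x - 7776 = (x - 6)^5

Eigenvalues and multiplicities (the geometric multiplicity of λ is n − rank(A − λI), which equals the number of Jordan blocks for λ):
  λ = 6: algebraic multiplicity = 5, geometric multiplicity = 3

Determining the block sizes for each eigenvalue:
  λ = 6: with am = 5 and gm = 3, the partition is not yet determined (e.g. several partitions of 5 into 3 parts exist). Let N = A − (6)·I. Computing rank(N^1) = 2, rank(N^2) = 1, rank(N^3) = 0; the number of blocks of size ≥ j is rank(N^{j−1}) − rank(N^j), giving [3, 1, 1]. So we have 1 block(s) of size 3, 2 block(s) of size 1 → block sizes [3, 1, 1]

Assembling the blocks gives a Jordan form
J =
  [6, 1, 0, 0, 0]
  [0, 6, 1, 0, 0]
  [0, 0, 6, 0, 0]
  [0, 0, 0, 6, 0]
  [0, 0, 0, 0, 6]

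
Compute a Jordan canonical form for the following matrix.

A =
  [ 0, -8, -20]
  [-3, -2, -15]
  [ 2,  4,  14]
J_2(4) ⊕ J_1(4)

The characteristic polynomial is
  det(x·I − A) = x^3 - 12*x^2 + 48*x - 64 = (x - 4)^3

Eigenvalues and multiplicities (the geometric multiplicity of λ is n − rank(A − λI), which equals the number of Jordan blocks for λ):
  λ = 4: algebraic multiplicity = 3, geometric multiplicity = 2

Determining the block sizes for each eigenvalue:
  λ = 4: 2 blocks summing to 3 forces exactly one block of size 2 and the rest size 1 → block sizes [2, 1]

Assembling the blocks gives a Jordan form
J =
  [4, 1, 0]
  [0, 4, 0]
  [0, 0, 4]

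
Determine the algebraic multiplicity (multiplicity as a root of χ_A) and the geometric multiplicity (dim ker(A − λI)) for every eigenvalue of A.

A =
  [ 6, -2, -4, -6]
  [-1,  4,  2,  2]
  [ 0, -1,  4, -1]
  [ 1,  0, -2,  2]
λ = 4: alg = 4, geom = 2

Step 1 — factor the characteristic polynomial to read off the algebraic multiplicities:
  χ_A(x) = (x - 4)^4

Step 2 — compute geometric multiplicities via the rank-nullity identity g(λ) = n − rank(A − λI):
  rank(A − (4)·I) = 2, so dim ker(A − (4)·I) = n − 2 = 2

Summary:
  λ = 4: algebraic multiplicity = 4, geometric multiplicity = 2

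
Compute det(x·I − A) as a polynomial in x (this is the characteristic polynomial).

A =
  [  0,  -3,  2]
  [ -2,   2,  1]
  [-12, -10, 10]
x^3 - 12*x^2 + 48*x - 64

Expanding det(x·I − A) (e.g. by cofactor expansion or by noting that A is similar to its Jordan form J, which has the same characteristic polynomial as A) gives
  χ_A(x) = x^3 - 12*x^2 + 48*x - 64
which factors as (x - 4)^3. The eigenvalues (with algebraic multiplicities) are λ = 4 with multiplicity 3.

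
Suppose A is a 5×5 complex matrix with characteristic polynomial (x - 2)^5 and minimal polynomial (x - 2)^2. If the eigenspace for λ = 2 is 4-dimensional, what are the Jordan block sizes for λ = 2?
Block sizes for λ = 2: [2, 1, 1, 1]

Step 1 — from the characteristic polynomial, algebraic multiplicity of λ = 2 is 5. From dim ker(A − (2)·I) = 4, there are exactly 4 Jordan blocks for λ = 2.
Step 2 — from the minimal polynomial, the factor (x − 2)^2 tells us the largest block for λ = 2 has size 2.
Step 3 — with total size 5, 4 blocks, and largest block 2, the block sizes (in nonincreasing order) are [2, 1, 1, 1].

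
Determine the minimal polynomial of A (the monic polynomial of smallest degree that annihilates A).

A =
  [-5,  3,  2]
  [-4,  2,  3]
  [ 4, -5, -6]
x^3 + 9*x^2 + 27*x + 27

The characteristic polynomial is χ_A(x) = (x + 3)^3, so the eigenvalues are known. The minimal polynomial is
  m_A(x) = Π_λ (x − λ)^{k_λ}
where k_λ is the size of the *largest* Jordan block for λ (equivalently, the smallest k with (A − λI)^k v = 0 for every generalised eigenvector v of λ).

  λ = -3: largest Jordan block has size 3, contributing (x + 3)^3

So m_A(x) = (x + 3)^3 = x^3 + 9*x^2 + 27*x + 27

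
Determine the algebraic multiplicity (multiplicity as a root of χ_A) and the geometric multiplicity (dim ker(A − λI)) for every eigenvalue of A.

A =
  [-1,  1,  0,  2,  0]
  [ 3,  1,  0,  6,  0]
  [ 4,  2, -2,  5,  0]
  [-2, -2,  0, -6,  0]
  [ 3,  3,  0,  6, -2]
λ = -2: alg = 5, geom = 3

Step 1 — factor the characteristic polynomial to read off the algebraic multiplicities:
  χ_A(x) = (x + 2)^5

Step 2 — compute geometric multiplicities via the rank-nullity identity g(λ) = n − rank(A − λI):
  rank(A − (-2)·I) = 2, so dim ker(A − (-2)·I) = n − 2 = 3

Summary:
  λ = -2: algebraic multiplicity = 5, geometric multiplicity = 3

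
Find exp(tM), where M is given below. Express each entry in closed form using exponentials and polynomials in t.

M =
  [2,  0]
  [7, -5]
e^{tM} =
  [exp(2*t), 0]
  [exp(2*t) - exp(-5*t), exp(-5*t)]

Strategy: write M = P · J · P⁻¹ where J is a Jordan canonical form, so e^{tM} = P · e^{tJ} · P⁻¹, and e^{tJ} can be computed block-by-block.

M has Jordan form
J =
  [-5, 0]
  [ 0, 2]
(up to reordering of blocks).

Per-block formulas:
  For a 1×1 block at λ = 2: exp(t · [2]) = [e^(2t)].
  For a 1×1 block at λ = -5: exp(t · [-5]) = [e^(-5t)].

After assembling e^{tJ} and conjugating by P, we get:

e^{tM} =
  [exp(2*t), 0]
  [exp(2*t) - exp(-5*t), exp(-5*t)]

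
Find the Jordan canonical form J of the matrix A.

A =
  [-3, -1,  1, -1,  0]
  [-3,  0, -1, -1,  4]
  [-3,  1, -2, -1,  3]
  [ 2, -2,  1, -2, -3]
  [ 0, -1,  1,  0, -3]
J_3(-2) ⊕ J_2(-2)

The characteristic polynomial is
  det(x·I − A) = x^5 + 10*x^4 + 40*x^3 + 80*x^2 + 80*x + 32 = (x + 2)^5

Eigenvalues and multiplicities (the geometric multiplicity of λ is n − rank(A − λI), which equals the number of Jordan blocks for λ):
  λ = -2: algebraic multiplicity = 5, geometric multiplicity = 2

Determining the block sizes for each eigenvalue:
  λ = -2: with am = 5 and gm = 2, the partition is not yet determined (e.g. several partitions of 5 into 2 parts exist). Let N = A − (-2)·I. Computing rank(N^1) = 3, rank(N^2) = 1, rank(N^3) = 0; the number of blocks of size ≥ j is rank(N^{j−1}) − rank(N^j), giving [2, 2, 1]. So we have 1 block(s) of size 3, 1 block(s) of size 2 → block sizes [3, 2]

Assembling the blocks gives a Jordan form
J =
  [-2,  1,  0,  0,  0]
  [ 0, -2,  1,  0,  0]
  [ 0,  0, -2,  0,  0]
  [ 0,  0,  0, -2,  1]
  [ 0,  0,  0,  0, -2]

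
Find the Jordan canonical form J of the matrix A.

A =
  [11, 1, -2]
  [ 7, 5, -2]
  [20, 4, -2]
J_2(4) ⊕ J_1(6)

The characteristic polynomial is
  det(x·I − A) = x^3 - 14*x^2 + 64*x - 96 = (x - 6)*(x - 4)^2

Eigenvalues and multiplicities (the geometric multiplicity of λ is n − rank(A − λI), which equals the number of Jordan blocks for λ):
  λ = 4: algebraic multiplicity = 2, geometric multiplicity = 1
  λ = 6: algebraic multiplicity = 1, geometric multiplicity = 1

Determining the block sizes for each eigenvalue:
  λ = 4: one block (gm = 1), so the single block has size am = 2 → block sizes [2]
  λ = 6: one block (gm = 1), so the single block has size am = 1 → block sizes [1]

Assembling the blocks gives a Jordan form
J =
  [4, 1, 0]
  [0, 4, 0]
  [0, 0, 6]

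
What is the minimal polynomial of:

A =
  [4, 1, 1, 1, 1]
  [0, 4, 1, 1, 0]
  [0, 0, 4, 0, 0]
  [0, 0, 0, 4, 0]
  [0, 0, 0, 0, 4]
x^3 - 12*x^2 + 48*x - 64

The characteristic polynomial is χ_A(x) = (x - 4)^5, so the eigenvalues are known. The minimal polynomial is
  m_A(x) = Π_λ (x − λ)^{k_λ}
where k_λ is the size of the *largest* Jordan block for λ (equivalently, the smallest k with (A − λI)^k v = 0 for every generalised eigenvector v of λ).

  λ = 4: largest Jordan block has size 3, contributing (x − 4)^3

So m_A(x) = (x - 4)^3 = x^3 - 12*x^2 + 48*x - 64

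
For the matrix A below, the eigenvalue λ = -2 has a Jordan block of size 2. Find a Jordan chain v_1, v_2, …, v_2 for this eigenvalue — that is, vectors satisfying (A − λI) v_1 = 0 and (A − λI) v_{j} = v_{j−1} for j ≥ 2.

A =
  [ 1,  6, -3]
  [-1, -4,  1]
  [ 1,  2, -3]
A Jordan chain for λ = -2 of length 2:
v_1 = (3, -1, 1)ᵀ
v_2 = (1, 0, 0)ᵀ

Let N = A − (-2)·I. We want v_2 with N^2 v_2 = 0 but N^1 v_2 ≠ 0; then v_{j-1} := N · v_j for j = 2, …, 2.

Pick v_2 = (1, 0, 0)ᵀ.
Then v_1 = N · v_2 = (3, -1, 1)ᵀ.

Sanity check: (A − (-2)·I) v_1 = (0, 0, 0)ᵀ = 0. ✓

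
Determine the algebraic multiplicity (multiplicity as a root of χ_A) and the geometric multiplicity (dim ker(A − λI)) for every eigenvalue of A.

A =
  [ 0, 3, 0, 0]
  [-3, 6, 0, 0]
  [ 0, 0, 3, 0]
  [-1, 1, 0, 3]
λ = 3: alg = 4, geom = 3

Step 1 — factor the characteristic polynomial to read off the algebraic multiplicities:
  χ_A(x) = (x - 3)^4

Step 2 — compute geometric multiplicities via the rank-nullity identity g(λ) = n − rank(A − λI):
  rank(A − (3)·I) = 1, so dim ker(A − (3)·I) = n − 1 = 3

Summary:
  λ = 3: algebraic multiplicity = 4, geometric multiplicity = 3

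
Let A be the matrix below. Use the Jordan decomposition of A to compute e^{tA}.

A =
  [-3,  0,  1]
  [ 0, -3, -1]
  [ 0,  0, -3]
e^{tA} =
  [exp(-3*t), 0, t*exp(-3*t)]
  [0, exp(-3*t), -t*exp(-3*t)]
  [0, 0, exp(-3*t)]

Strategy: write A = P · J · P⁻¹ where J is a Jordan canonical form, so e^{tA} = P · e^{tJ} · P⁻¹, and e^{tJ} can be computed block-by-block.

A has Jordan form
J =
  [-3,  1,  0]
  [ 0, -3,  0]
  [ 0,  0, -3]
(up to reordering of blocks).

Per-block formulas:
  For a 2×2 Jordan block J_2(-3): exp(t · J_2(-3)) = e^(-3t)·(I + t·N), where N is the 2×2 nilpotent shift.
  For a 1×1 block at λ = -3: exp(t · [-3]) = [e^(-3t)].

After assembling e^{tJ} and conjugating by P, we get:

e^{tA} =
  [exp(-3*t), 0, t*exp(-3*t)]
  [0, exp(-3*t), -t*exp(-3*t)]
  [0, 0, exp(-3*t)]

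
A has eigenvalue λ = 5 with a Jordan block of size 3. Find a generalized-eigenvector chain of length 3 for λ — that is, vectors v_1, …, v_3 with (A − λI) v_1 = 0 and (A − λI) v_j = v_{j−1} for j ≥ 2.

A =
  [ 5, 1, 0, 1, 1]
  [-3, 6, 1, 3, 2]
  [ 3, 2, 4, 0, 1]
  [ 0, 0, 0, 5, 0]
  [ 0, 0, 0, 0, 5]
A Jordan chain for λ = 5 of length 3:
v_1 = (-3, 0, -9, 0, 0)ᵀ
v_2 = (0, -3, 3, 0, 0)ᵀ
v_3 = (1, 0, 0, 0, 0)ᵀ

Let N = A − (5)·I. We want v_3 with N^3 v_3 = 0 but N^2 v_3 ≠ 0; then v_{j-1} := N · v_j for j = 3, …, 2.

Pick v_3 = (1, 0, 0, 0, 0)ᵀ.
Then v_2 = N · v_3 = (0, -3, 3, 0, 0)ᵀ.
Then v_1 = N · v_2 = (-3, 0, -9, 0, 0)ᵀ.

Sanity check: (A − (5)·I) v_1 = (0, 0, 0, 0, 0)ᵀ = 0. ✓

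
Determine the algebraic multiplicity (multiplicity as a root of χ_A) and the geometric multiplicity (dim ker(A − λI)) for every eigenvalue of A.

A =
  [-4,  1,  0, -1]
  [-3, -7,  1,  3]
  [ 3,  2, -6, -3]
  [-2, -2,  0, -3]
λ = -5: alg = 4, geom = 2

Step 1 — factor the characteristic polynomial to read off the algebraic multiplicities:
  χ_A(x) = (x + 5)^4

Step 2 — compute geometric multiplicities via the rank-nullity identity g(λ) = n − rank(A − λI):
  rank(A − (-5)·I) = 2, so dim ker(A − (-5)·I) = n − 2 = 2

Summary:
  λ = -5: algebraic multiplicity = 4, geometric multiplicity = 2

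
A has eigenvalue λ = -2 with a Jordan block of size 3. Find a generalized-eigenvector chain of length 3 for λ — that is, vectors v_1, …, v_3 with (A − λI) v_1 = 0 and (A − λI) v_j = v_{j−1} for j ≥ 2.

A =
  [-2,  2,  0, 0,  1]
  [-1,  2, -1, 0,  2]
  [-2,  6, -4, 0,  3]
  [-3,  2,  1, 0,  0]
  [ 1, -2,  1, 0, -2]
A Jordan chain for λ = -2 of length 3:
v_1 = (-1, 0, 1, -2, 0)ᵀ
v_2 = (0, -1, -2, 1, 1)ᵀ
v_3 = (0, 0, 1, 0, 0)ᵀ

Let N = A − (-2)·I. We want v_3 with N^3 v_3 = 0 but N^2 v_3 ≠ 0; then v_{j-1} := N · v_j for j = 3, …, 2.

Pick v_3 = (0, 0, 1, 0, 0)ᵀ.
Then v_2 = N · v_3 = (0, -1, -2, 1, 1)ᵀ.
Then v_1 = N · v_2 = (-1, 0, 1, -2, 0)ᵀ.

Sanity check: (A − (-2)·I) v_1 = (0, 0, 0, 0, 0)ᵀ = 0. ✓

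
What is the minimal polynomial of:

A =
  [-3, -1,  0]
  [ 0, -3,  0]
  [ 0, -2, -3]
x^2 + 6*x + 9

The characteristic polynomial is χ_A(x) = (x + 3)^3, so the eigenvalues are known. The minimal polynomial is
  m_A(x) = Π_λ (x − λ)^{k_λ}
where k_λ is the size of the *largest* Jordan block for λ (equivalently, the smallest k with (A − λI)^k v = 0 for every generalised eigenvector v of λ).

  λ = -3: largest Jordan block has size 2, contributing (x + 3)^2

So m_A(x) = (x + 3)^2 = x^2 + 6*x + 9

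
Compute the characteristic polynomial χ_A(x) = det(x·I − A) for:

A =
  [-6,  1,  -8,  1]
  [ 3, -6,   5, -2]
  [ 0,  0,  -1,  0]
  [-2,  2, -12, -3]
x^4 + 16*x^3 + 90*x^2 + 200*x + 125

Expanding det(x·I − A) (e.g. by cofactor expansion or by noting that A is similar to its Jordan form J, which has the same characteristic polynomial as A) gives
  χ_A(x) = x^4 + 16*x^3 + 90*x^2 + 200*x + 125
which factors as (x + 1)*(x + 5)^3. The eigenvalues (with algebraic multiplicities) are λ = -5 with multiplicity 3, λ = -1 with multiplicity 1.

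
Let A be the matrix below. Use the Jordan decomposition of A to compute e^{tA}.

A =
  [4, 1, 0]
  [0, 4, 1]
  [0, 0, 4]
e^{tA} =
  [exp(4*t), t*exp(4*t), t^2*exp(4*t)/2]
  [0, exp(4*t), t*exp(4*t)]
  [0, 0, exp(4*t)]

Strategy: write A = P · J · P⁻¹ where J is a Jordan canonical form, so e^{tA} = P · e^{tJ} · P⁻¹, and e^{tJ} can be computed block-by-block.

A has Jordan form
J =
  [4, 1, 0]
  [0, 4, 1]
  [0, 0, 4]
(up to reordering of blocks).

Per-block formulas:
  For a 3×3 Jordan block J_3(4): exp(t · J_3(4)) = e^(4t)·(I + t·N + (t^2/2)·N^2), where N is the 3×3 nilpotent shift.

After assembling e^{tJ} and conjugating by P, we get:

e^{tA} =
  [exp(4*t), t*exp(4*t), t^2*exp(4*t)/2]
  [0, exp(4*t), t*exp(4*t)]
  [0, 0, exp(4*t)]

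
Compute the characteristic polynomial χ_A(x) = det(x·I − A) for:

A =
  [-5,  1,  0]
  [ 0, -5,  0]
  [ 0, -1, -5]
x^3 + 15*x^2 + 75*x + 125

Expanding det(x·I − A) (e.g. by cofactor expansion or by noting that A is similar to its Jordan form J, which has the same characteristic polynomial as A) gives
  χ_A(x) = x^3 + 15*x^2 + 75*x + 125
which factors as (x + 5)^3. The eigenvalues (with algebraic multiplicities) are λ = -5 with multiplicity 3.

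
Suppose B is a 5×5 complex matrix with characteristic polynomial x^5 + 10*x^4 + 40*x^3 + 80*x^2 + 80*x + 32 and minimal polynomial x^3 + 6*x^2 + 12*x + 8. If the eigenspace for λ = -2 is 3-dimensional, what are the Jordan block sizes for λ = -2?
Block sizes for λ = -2: [3, 1, 1]

Step 1 — from the characteristic polynomial, algebraic multiplicity of λ = -2 is 5. From dim ker(B − (-2)·I) = 3, there are exactly 3 Jordan blocks for λ = -2.
Step 2 — from the minimal polynomial, the factor (x + 2)^3 tells us the largest block for λ = -2 has size 3.
Step 3 — with total size 5, 3 blocks, and largest block 3, the block sizes (in nonincreasing order) are [3, 1, 1].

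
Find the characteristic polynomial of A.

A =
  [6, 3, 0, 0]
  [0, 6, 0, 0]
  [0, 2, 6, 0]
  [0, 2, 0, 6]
x^4 - 24*x^3 + 216*x^2 - 864*x + 1296

Expanding det(x·I − A) (e.g. by cofactor expansion or by noting that A is similar to its Jordan form J, which has the same characteristic polynomial as A) gives
  χ_A(x) = x^4 - 24*x^3 + 216*x^2 - 864*x + 1296
which factors as (x - 6)^4. The eigenvalues (with algebraic multiplicities) are λ = 6 with multiplicity 4.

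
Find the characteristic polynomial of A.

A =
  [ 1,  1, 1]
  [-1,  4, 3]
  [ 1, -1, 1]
x^3 - 6*x^2 + 12*x - 8

Expanding det(x·I − A) (e.g. by cofactor expansion or by noting that A is similar to its Jordan form J, which has the same characteristic polynomial as A) gives
  χ_A(x) = x^3 - 6*x^2 + 12*x - 8
which factors as (x - 2)^3. The eigenvalues (with algebraic multiplicities) are λ = 2 with multiplicity 3.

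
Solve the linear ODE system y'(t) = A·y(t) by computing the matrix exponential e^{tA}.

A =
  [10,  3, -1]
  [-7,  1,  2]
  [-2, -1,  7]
e^{tA} =
  [-3*t^2*exp(6*t)/2 + 4*t*exp(6*t) + exp(6*t), -t^2*exp(6*t) + 3*t*exp(6*t), t^2*exp(6*t)/2 - t*exp(6*t)]
  [3*t^2*exp(6*t)/2 - 7*t*exp(6*t), t^2*exp(6*t) - 5*t*exp(6*t) + exp(6*t), -t^2*exp(6*t)/2 + 2*t*exp(6*t)]
  [-3*t^2*exp(6*t)/2 - 2*t*exp(6*t), -t^2*exp(6*t) - t*exp(6*t), t^2*exp(6*t)/2 + t*exp(6*t) + exp(6*t)]

Strategy: write A = P · J · P⁻¹ where J is a Jordan canonical form, so e^{tA} = P · e^{tJ} · P⁻¹, and e^{tJ} can be computed block-by-block.

A has Jordan form
J =
  [6, 1, 0]
  [0, 6, 1]
  [0, 0, 6]
(up to reordering of blocks).

Per-block formulas:
  For a 3×3 Jordan block J_3(6): exp(t · J_3(6)) = e^(6t)·(I + t·N + (t^2/2)·N^2), where N is the 3×3 nilpotent shift.

After assembling e^{tJ} and conjugating by P, we get:

e^{tA} =
  [-3*t^2*exp(6*t)/2 + 4*t*exp(6*t) + exp(6*t), -t^2*exp(6*t) + 3*t*exp(6*t), t^2*exp(6*t)/2 - t*exp(6*t)]
  [3*t^2*exp(6*t)/2 - 7*t*exp(6*t), t^2*exp(6*t) - 5*t*exp(6*t) + exp(6*t), -t^2*exp(6*t)/2 + 2*t*exp(6*t)]
  [-3*t^2*exp(6*t)/2 - 2*t*exp(6*t), -t^2*exp(6*t) - t*exp(6*t), t^2*exp(6*t)/2 + t*exp(6*t) + exp(6*t)]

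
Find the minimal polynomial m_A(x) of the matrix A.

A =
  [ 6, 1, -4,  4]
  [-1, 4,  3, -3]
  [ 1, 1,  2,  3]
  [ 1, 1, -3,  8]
x^3 - 15*x^2 + 75*x - 125

The characteristic polynomial is χ_A(x) = (x - 5)^4, so the eigenvalues are known. The minimal polynomial is
  m_A(x) = Π_λ (x − λ)^{k_λ}
where k_λ is the size of the *largest* Jordan block for λ (equivalently, the smallest k with (A − λI)^k v = 0 for every generalised eigenvector v of λ).

  λ = 5: largest Jordan block has size 3, contributing (x − 5)^3

So m_A(x) = (x - 5)^3 = x^3 - 15*x^2 + 75*x - 125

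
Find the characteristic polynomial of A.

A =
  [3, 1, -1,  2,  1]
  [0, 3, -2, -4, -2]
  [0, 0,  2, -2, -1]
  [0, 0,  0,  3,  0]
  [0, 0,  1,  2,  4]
x^5 - 15*x^4 + 90*x^3 - 270*x^2 + 405*x - 243

Expanding det(x·I − A) (e.g. by cofactor expansion or by noting that A is similar to its Jordan form J, which has the same characteristic polynomial as A) gives
  χ_A(x) = x^5 - 15*x^4 + 90*x^3 - 270*x^2 + 405*x - 243
which factors as (x - 3)^5. The eigenvalues (with algebraic multiplicities) are λ = 3 with multiplicity 5.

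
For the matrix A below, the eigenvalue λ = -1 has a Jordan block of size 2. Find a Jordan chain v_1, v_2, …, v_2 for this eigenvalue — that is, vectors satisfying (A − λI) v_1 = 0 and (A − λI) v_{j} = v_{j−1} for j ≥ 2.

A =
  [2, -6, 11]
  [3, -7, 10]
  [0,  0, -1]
A Jordan chain for λ = -1 of length 2:
v_1 = (-2, -1, 0)ᵀ
v_2 = (3, 0, -1)ᵀ

Let N = A − (-1)·I. We want v_2 with N^2 v_2 = 0 but N^1 v_2 ≠ 0; then v_{j-1} := N · v_j for j = 2, …, 2.

Pick v_2 = (3, 0, -1)ᵀ.
Then v_1 = N · v_2 = (-2, -1, 0)ᵀ.

Sanity check: (A − (-1)·I) v_1 = (0, 0, 0)ᵀ = 0. ✓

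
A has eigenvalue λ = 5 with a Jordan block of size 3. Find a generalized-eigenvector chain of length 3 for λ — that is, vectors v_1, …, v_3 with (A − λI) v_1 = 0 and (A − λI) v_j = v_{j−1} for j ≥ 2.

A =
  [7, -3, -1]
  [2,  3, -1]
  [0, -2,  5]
A Jordan chain for λ = 5 of length 3:
v_1 = (-2, 0, -4)ᵀ
v_2 = (2, 2, 0)ᵀ
v_3 = (1, 0, 0)ᵀ

Let N = A − (5)·I. We want v_3 with N^3 v_3 = 0 but N^2 v_3 ≠ 0; then v_{j-1} := N · v_j for j = 3, …, 2.

Pick v_3 = (1, 0, 0)ᵀ.
Then v_2 = N · v_3 = (2, 2, 0)ᵀ.
Then v_1 = N · v_2 = (-2, 0, -4)ᵀ.

Sanity check: (A − (5)·I) v_1 = (0, 0, 0)ᵀ = 0. ✓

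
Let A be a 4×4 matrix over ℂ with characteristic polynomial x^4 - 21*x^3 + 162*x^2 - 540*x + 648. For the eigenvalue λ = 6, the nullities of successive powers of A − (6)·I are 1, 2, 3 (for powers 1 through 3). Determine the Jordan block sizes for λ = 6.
Block sizes for λ = 6: [3]

From the dimensions of kernels of powers, the number of Jordan blocks of size at least j is d_j − d_{j−1} where d_j = dim ker(N^j) (with d_0 = 0). Computing the differences gives [1, 1, 1].
The number of blocks of size exactly k is (#blocks of size ≥ k) − (#blocks of size ≥ k + 1), so the partition is: 1 block(s) of size 3.
In nonincreasing order the block sizes are [3].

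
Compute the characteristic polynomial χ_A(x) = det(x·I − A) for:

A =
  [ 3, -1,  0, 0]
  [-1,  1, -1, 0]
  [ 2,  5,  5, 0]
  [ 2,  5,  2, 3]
x^4 - 12*x^3 + 54*x^2 - 108*x + 81

Expanding det(x·I − A) (e.g. by cofactor expansion or by noting that A is similar to its Jordan form J, which has the same characteristic polynomial as A) gives
  χ_A(x) = x^4 - 12*x^3 + 54*x^2 - 108*x + 81
which factors as (x - 3)^4. The eigenvalues (with algebraic multiplicities) are λ = 3 with multiplicity 4.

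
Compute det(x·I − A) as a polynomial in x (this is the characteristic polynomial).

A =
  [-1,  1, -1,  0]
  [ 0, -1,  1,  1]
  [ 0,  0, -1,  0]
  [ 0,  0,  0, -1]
x^4 + 4*x^3 + 6*x^2 + 4*x + 1

Expanding det(x·I − A) (e.g. by cofactor expansion or by noting that A is similar to its Jordan form J, which has the same characteristic polynomial as A) gives
  χ_A(x) = x^4 + 4*x^3 + 6*x^2 + 4*x + 1
which factors as (x + 1)^4. The eigenvalues (with algebraic multiplicities) are λ = -1 with multiplicity 4.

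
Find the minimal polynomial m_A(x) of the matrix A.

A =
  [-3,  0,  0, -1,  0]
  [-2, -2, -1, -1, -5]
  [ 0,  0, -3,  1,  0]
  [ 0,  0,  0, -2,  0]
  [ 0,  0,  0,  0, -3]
x^2 + 5*x + 6

The characteristic polynomial is χ_A(x) = (x + 2)^2*(x + 3)^3, so the eigenvalues are known. The minimal polynomial is
  m_A(x) = Π_λ (x − λ)^{k_λ}
where k_λ is the size of the *largest* Jordan block for λ (equivalently, the smallest k with (A − λI)^k v = 0 for every generalised eigenvector v of λ).

  λ = -3: largest Jordan block has size 1, contributing (x + 3)
  λ = -2: largest Jordan block has size 1, contributing (x + 2)

So m_A(x) = (x + 2)*(x + 3) = x^2 + 5*x + 6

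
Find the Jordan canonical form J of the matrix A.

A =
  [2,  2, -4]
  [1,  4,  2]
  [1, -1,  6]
J_3(4)

The characteristic polynomial is
  det(x·I − A) = x^3 - 12*x^2 + 48*x - 64 = (x - 4)^3

Eigenvalues and multiplicities (the geometric multiplicity of λ is n − rank(A − λI), which equals the number of Jordan blocks for λ):
  λ = 4: algebraic multiplicity = 3, geometric multiplicity = 1

Determining the block sizes for each eigenvalue:
  λ = 4: one block (gm = 1), so the single block has size am = 3 → block sizes [3]

Assembling the blocks gives a Jordan form
J =
  [4, 1, 0]
  [0, 4, 1]
  [0, 0, 4]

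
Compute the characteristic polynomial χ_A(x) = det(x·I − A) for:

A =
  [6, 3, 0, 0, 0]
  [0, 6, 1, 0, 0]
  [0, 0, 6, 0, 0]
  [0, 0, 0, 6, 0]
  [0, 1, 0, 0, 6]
x^5 - 30*x^4 + 360*x^3 - 2160*x^2 + 6480*x - 7776

Expanding det(x·I − A) (e.g. by cofactor expansion or by noting that A is similar to its Jordan form J, which has the same characteristic polynomial as A) gives
  χ_A(x) = x^5 - 30*x^4 + 360*x^3 - 2160*x^2 + 6480*x - 7776
which factors as (x - 6)^5. The eigenvalues (with algebraic multiplicities) are λ = 6 with multiplicity 5.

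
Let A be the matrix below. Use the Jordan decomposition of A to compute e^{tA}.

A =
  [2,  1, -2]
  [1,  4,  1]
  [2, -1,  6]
e^{tA} =
  [t^2*exp(4*t)/2 - 2*t*exp(4*t) + exp(4*t), t*exp(4*t), t^2*exp(4*t)/2 - 2*t*exp(4*t)]
  [t*exp(4*t), exp(4*t), t*exp(4*t)]
  [-t^2*exp(4*t)/2 + 2*t*exp(4*t), -t*exp(4*t), -t^2*exp(4*t)/2 + 2*t*exp(4*t) + exp(4*t)]

Strategy: write A = P · J · P⁻¹ where J is a Jordan canonical form, so e^{tA} = P · e^{tJ} · P⁻¹, and e^{tJ} can be computed block-by-block.

A has Jordan form
J =
  [4, 1, 0]
  [0, 4, 1]
  [0, 0, 4]
(up to reordering of blocks).

Per-block formulas:
  For a 3×3 Jordan block J_3(4): exp(t · J_3(4)) = e^(4t)·(I + t·N + (t^2/2)·N^2), where N is the 3×3 nilpotent shift.

After assembling e^{tJ} and conjugating by P, we get:

e^{tA} =
  [t^2*exp(4*t)/2 - 2*t*exp(4*t) + exp(4*t), t*exp(4*t), t^2*exp(4*t)/2 - 2*t*exp(4*t)]
  [t*exp(4*t), exp(4*t), t*exp(4*t)]
  [-t^2*exp(4*t)/2 + 2*t*exp(4*t), -t*exp(4*t), -t^2*exp(4*t)/2 + 2*t*exp(4*t) + exp(4*t)]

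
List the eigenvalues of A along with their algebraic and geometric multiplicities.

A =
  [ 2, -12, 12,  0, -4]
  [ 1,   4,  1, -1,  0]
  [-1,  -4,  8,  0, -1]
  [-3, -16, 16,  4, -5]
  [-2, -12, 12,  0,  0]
λ = 2: alg = 1, geom = 1; λ = 4: alg = 4, geom = 2

Step 1 — factor the characteristic polynomial to read off the algebraic multiplicities:
  χ_A(x) = (x - 4)^4*(x - 2)

Step 2 — compute geometric multiplicities via the rank-nullity identity g(λ) = n − rank(A − λI):
  rank(A − (2)·I) = 4, so dim ker(A − (2)·I) = n − 4 = 1
  rank(A − (4)·I) = 3, so dim ker(A − (4)·I) = n − 3 = 2

Summary:
  λ = 2: algebraic multiplicity = 1, geometric multiplicity = 1
  λ = 4: algebraic multiplicity = 4, geometric multiplicity = 2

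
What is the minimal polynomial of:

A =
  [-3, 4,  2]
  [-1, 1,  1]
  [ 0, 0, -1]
x^2 + 2*x + 1

The characteristic polynomial is χ_A(x) = (x + 1)^3, so the eigenvalues are known. The minimal polynomial is
  m_A(x) = Π_λ (x − λ)^{k_λ}
where k_λ is the size of the *largest* Jordan block for λ (equivalently, the smallest k with (A − λI)^k v = 0 for every generalised eigenvector v of λ).

  λ = -1: largest Jordan block has size 2, contributing (x + 1)^2

So m_A(x) = (x + 1)^2 = x^2 + 2*x + 1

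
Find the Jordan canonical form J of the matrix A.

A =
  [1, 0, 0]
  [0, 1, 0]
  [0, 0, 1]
J_1(1) ⊕ J_1(1) ⊕ J_1(1)

The characteristic polynomial is
  det(x·I − A) = x^3 - 3*x^2 + 3*x - 1 = (x - 1)^3

Eigenvalues and multiplicities (the geometric multiplicity of λ is n − rank(A − λI), which equals the number of Jordan blocks for λ):
  λ = 1: algebraic multiplicity = 3, geometric multiplicity = 3

Determining the block sizes for each eigenvalue:
  λ = 1: gm = am = 3, so every block has size 1 → block sizes [1, 1, 1]

Assembling the blocks gives a Jordan form
J =
  [1, 0, 0]
  [0, 1, 0]
  [0, 0, 1]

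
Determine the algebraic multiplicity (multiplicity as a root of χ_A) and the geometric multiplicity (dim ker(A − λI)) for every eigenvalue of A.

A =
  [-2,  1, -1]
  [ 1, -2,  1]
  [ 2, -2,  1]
λ = -1: alg = 3, geom = 2

Step 1 — factor the characteristic polynomial to read off the algebraic multiplicities:
  χ_A(x) = (x + 1)^3

Step 2 — compute geometric multiplicities via the rank-nullity identity g(λ) = n − rank(A − λI):
  rank(A − (-1)·I) = 1, so dim ker(A − (-1)·I) = n − 1 = 2

Summary:
  λ = -1: algebraic multiplicity = 3, geometric multiplicity = 2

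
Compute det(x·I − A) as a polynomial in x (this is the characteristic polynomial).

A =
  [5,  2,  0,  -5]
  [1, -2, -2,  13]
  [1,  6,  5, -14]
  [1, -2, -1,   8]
x^4 - 16*x^3 + 96*x^2 - 256*x + 256

Expanding det(x·I − A) (e.g. by cofactor expansion or by noting that A is similar to its Jordan form J, which has the same characteristic polynomial as A) gives
  χ_A(x) = x^4 - 16*x^3 + 96*x^2 - 256*x + 256
which factors as (x - 4)^4. The eigenvalues (with algebraic multiplicities) are λ = 4 with multiplicity 4.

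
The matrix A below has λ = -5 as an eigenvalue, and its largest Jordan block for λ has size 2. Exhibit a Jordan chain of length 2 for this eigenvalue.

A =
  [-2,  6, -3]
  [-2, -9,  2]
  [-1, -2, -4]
A Jordan chain for λ = -5 of length 2:
v_1 = (3, -2, -1)ᵀ
v_2 = (1, 0, 0)ᵀ

Let N = A − (-5)·I. We want v_2 with N^2 v_2 = 0 but N^1 v_2 ≠ 0; then v_{j-1} := N · v_j for j = 2, …, 2.

Pick v_2 = (1, 0, 0)ᵀ.
Then v_1 = N · v_2 = (3, -2, -1)ᵀ.

Sanity check: (A − (-5)·I) v_1 = (0, 0, 0)ᵀ = 0. ✓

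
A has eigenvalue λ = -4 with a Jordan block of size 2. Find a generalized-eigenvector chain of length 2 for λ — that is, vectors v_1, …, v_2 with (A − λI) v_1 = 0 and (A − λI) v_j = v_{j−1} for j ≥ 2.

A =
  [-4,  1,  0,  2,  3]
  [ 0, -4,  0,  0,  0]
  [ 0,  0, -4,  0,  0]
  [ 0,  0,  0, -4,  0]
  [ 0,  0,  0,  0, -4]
A Jordan chain for λ = -4 of length 2:
v_1 = (1, 0, 0, 0, 0)ᵀ
v_2 = (0, 1, 0, 0, 0)ᵀ

Let N = A − (-4)·I. We want v_2 with N^2 v_2 = 0 but N^1 v_2 ≠ 0; then v_{j-1} := N · v_j for j = 2, …, 2.

Pick v_2 = (0, 1, 0, 0, 0)ᵀ.
Then v_1 = N · v_2 = (1, 0, 0, 0, 0)ᵀ.

Sanity check: (A − (-4)·I) v_1 = (0, 0, 0, 0, 0)ᵀ = 0. ✓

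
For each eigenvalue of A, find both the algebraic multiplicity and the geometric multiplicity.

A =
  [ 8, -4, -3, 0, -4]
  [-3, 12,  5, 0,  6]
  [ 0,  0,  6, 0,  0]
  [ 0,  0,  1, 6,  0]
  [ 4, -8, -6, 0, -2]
λ = 6: alg = 5, geom = 3

Step 1 — factor the characteristic polynomial to read off the algebraic multiplicities:
  χ_A(x) = (x - 6)^5

Step 2 — compute geometric multiplicities via the rank-nullity identity g(λ) = n − rank(A − λI):
  rank(A − (6)·I) = 2, so dim ker(A − (6)·I) = n − 2 = 3

Summary:
  λ = 6: algebraic multiplicity = 5, geometric multiplicity = 3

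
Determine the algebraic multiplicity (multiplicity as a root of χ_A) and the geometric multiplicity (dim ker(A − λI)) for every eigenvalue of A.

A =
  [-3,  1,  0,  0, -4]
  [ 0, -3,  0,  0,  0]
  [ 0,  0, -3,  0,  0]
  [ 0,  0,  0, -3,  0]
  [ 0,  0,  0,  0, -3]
λ = -3: alg = 5, geom = 4

Step 1 — factor the characteristic polynomial to read off the algebraic multiplicities:
  χ_A(x) = (x + 3)^5

Step 2 — compute geometric multiplicities via the rank-nullity identity g(λ) = n − rank(A − λI):
  rank(A − (-3)·I) = 1, so dim ker(A − (-3)·I) = n − 1 = 4

Summary:
  λ = -3: algebraic multiplicity = 5, geometric multiplicity = 4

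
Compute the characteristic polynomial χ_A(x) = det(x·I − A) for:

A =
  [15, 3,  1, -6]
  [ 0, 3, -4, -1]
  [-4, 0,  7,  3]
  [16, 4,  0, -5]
x^4 - 20*x^3 + 150*x^2 - 500*x + 625

Expanding det(x·I − A) (e.g. by cofactor expansion or by noting that A is similar to its Jordan form J, which has the same characteristic polynomial as A) gives
  χ_A(x) = x^4 - 20*x^3 + 150*x^2 - 500*x + 625
which factors as (x - 5)^4. The eigenvalues (with algebraic multiplicities) are λ = 5 with multiplicity 4.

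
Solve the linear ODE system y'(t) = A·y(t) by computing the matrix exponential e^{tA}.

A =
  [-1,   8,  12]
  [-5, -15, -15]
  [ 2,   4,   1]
e^{tA} =
  [4*t*exp(-5*t) + exp(-5*t), 8*t*exp(-5*t), 12*t*exp(-5*t)]
  [-5*t*exp(-5*t), -10*t*exp(-5*t) + exp(-5*t), -15*t*exp(-5*t)]
  [2*t*exp(-5*t), 4*t*exp(-5*t), 6*t*exp(-5*t) + exp(-5*t)]

Strategy: write A = P · J · P⁻¹ where J is a Jordan canonical form, so e^{tA} = P · e^{tJ} · P⁻¹, and e^{tJ} can be computed block-by-block.

A has Jordan form
J =
  [-5,  1,  0]
  [ 0, -5,  0]
  [ 0,  0, -5]
(up to reordering of blocks).

Per-block formulas:
  For a 1×1 block at λ = -5: exp(t · [-5]) = [e^(-5t)].
  For a 2×2 Jordan block J_2(-5): exp(t · J_2(-5)) = e^(-5t)·(I + t·N), where N is the 2×2 nilpotent shift.

After assembling e^{tJ} and conjugating by P, we get:

e^{tA} =
  [4*t*exp(-5*t) + exp(-5*t), 8*t*exp(-5*t), 12*t*exp(-5*t)]
  [-5*t*exp(-5*t), -10*t*exp(-5*t) + exp(-5*t), -15*t*exp(-5*t)]
  [2*t*exp(-5*t), 4*t*exp(-5*t), 6*t*exp(-5*t) + exp(-5*t)]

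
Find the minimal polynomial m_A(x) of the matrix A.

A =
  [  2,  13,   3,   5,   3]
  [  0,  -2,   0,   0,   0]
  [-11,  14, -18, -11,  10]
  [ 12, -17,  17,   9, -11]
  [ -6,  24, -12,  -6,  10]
x^4 - 3*x^3 - 18*x^2 + 32*x + 96

The characteristic polynomial is χ_A(x) = (x - 4)^2*(x + 2)^2*(x + 3), so the eigenvalues are known. The minimal polynomial is
  m_A(x) = Π_λ (x − λ)^{k_λ}
where k_λ is the size of the *largest* Jordan block for λ (equivalently, the smallest k with (A − λI)^k v = 0 for every generalised eigenvector v of λ).

  λ = -3: largest Jordan block has size 1, contributing (x + 3)
  λ = -2: largest Jordan block has size 1, contributing (x + 2)
  λ = 4: largest Jordan block has size 2, contributing (x − 4)^2

So m_A(x) = (x - 4)^2*(x + 2)*(x + 3) = x^4 - 3*x^3 - 18*x^2 + 32*x + 96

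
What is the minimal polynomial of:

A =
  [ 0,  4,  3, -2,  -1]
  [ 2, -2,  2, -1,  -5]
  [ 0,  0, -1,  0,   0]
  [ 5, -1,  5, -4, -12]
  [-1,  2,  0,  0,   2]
x^3 + 3*x^2 + 3*x + 1

The characteristic polynomial is χ_A(x) = (x + 1)^5, so the eigenvalues are known. The minimal polynomial is
  m_A(x) = Π_λ (x − λ)^{k_λ}
where k_λ is the size of the *largest* Jordan block for λ (equivalently, the smallest k with (A − λI)^k v = 0 for every generalised eigenvector v of λ).

  λ = -1: largest Jordan block has size 3, contributing (x + 1)^3

So m_A(x) = (x + 1)^3 = x^3 + 3*x^2 + 3*x + 1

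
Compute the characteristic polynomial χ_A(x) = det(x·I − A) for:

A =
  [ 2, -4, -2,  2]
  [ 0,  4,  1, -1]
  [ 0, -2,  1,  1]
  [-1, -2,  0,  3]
x^4 - 10*x^3 + 37*x^2 - 60*x + 36

Expanding det(x·I − A) (e.g. by cofactor expansion or by noting that A is similar to its Jordan form J, which has the same characteristic polynomial as A) gives
  χ_A(x) = x^4 - 10*x^3 + 37*x^2 - 60*x + 36
which factors as (x - 3)^2*(x - 2)^2. The eigenvalues (with algebraic multiplicities) are λ = 2 with multiplicity 2, λ = 3 with multiplicity 2.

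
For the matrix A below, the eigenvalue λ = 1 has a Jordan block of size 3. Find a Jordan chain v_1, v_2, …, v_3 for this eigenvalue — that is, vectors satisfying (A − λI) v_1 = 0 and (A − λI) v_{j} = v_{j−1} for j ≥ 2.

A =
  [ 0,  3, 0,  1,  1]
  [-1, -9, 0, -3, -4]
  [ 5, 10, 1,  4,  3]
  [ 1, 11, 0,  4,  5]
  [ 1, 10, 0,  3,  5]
A Jordan chain for λ = 1 of length 3:
v_1 = (0, 0, 1, 0, 0)ᵀ
v_2 = (0, -1, -2, 2, 1)ᵀ
v_3 = (0, 1, 0, -3, 0)ᵀ

Let N = A − (1)·I. We want v_3 with N^3 v_3 = 0 but N^2 v_3 ≠ 0; then v_{j-1} := N · v_j for j = 3, …, 2.

Pick v_3 = (0, 1, 0, -3, 0)ᵀ.
Then v_2 = N · v_3 = (0, -1, -2, 2, 1)ᵀ.
Then v_1 = N · v_2 = (0, 0, 1, 0, 0)ᵀ.

Sanity check: (A − (1)·I) v_1 = (0, 0, 0, 0, 0)ᵀ = 0. ✓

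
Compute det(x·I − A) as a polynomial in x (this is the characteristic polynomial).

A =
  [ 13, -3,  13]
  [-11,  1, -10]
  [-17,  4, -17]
x^3 + 3*x^2 + 3*x + 1

Expanding det(x·I − A) (e.g. by cofactor expansion or by noting that A is similar to its Jordan form J, which has the same characteristic polynomial as A) gives
  χ_A(x) = x^3 + 3*x^2 + 3*x + 1
which factors as (x + 1)^3. The eigenvalues (with algebraic multiplicities) are λ = -1 with multiplicity 3.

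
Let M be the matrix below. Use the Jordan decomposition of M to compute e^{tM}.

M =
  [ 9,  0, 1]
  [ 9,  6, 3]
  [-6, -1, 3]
e^{tM} =
  [3*t^2*exp(6*t)/2 + 3*t*exp(6*t) + exp(6*t), -t^2*exp(6*t)/2, t*exp(6*t)]
  [9*t^2*exp(6*t)/2 + 9*t*exp(6*t), -3*t^2*exp(6*t)/2 + exp(6*t), 3*t*exp(6*t)]
  [-9*t^2*exp(6*t)/2 - 6*t*exp(6*t), 3*t^2*exp(6*t)/2 - t*exp(6*t), -3*t*exp(6*t) + exp(6*t)]

Strategy: write M = P · J · P⁻¹ where J is a Jordan canonical form, so e^{tM} = P · e^{tJ} · P⁻¹, and e^{tJ} can be computed block-by-block.

M has Jordan form
J =
  [6, 1, 0]
  [0, 6, 1]
  [0, 0, 6]
(up to reordering of blocks).

Per-block formulas:
  For a 3×3 Jordan block J_3(6): exp(t · J_3(6)) = e^(6t)·(I + t·N + (t^2/2)·N^2), where N is the 3×3 nilpotent shift.

After assembling e^{tJ} and conjugating by P, we get:

e^{tM} =
  [3*t^2*exp(6*t)/2 + 3*t*exp(6*t) + exp(6*t), -t^2*exp(6*t)/2, t*exp(6*t)]
  [9*t^2*exp(6*t)/2 + 9*t*exp(6*t), -3*t^2*exp(6*t)/2 + exp(6*t), 3*t*exp(6*t)]
  [-9*t^2*exp(6*t)/2 - 6*t*exp(6*t), 3*t^2*exp(6*t)/2 - t*exp(6*t), -3*t*exp(6*t) + exp(6*t)]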